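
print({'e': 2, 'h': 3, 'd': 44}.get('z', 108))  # 108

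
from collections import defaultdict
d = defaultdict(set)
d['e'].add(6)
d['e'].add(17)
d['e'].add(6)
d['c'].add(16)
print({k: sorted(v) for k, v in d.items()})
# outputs {'e': [6, 17], 'c': [16]}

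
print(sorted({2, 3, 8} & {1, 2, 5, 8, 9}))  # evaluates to [2, 8]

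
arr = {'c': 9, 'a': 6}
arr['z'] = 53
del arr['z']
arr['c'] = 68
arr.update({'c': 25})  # {'c': 25, 'a': 6}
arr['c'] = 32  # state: {'c': 32, 'a': 6}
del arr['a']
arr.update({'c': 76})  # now {'c': 76}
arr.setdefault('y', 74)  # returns 74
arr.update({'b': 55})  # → {'c': 76, 'y': 74, 'b': 55}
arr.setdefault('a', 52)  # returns 52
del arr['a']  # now {'c': 76, 'y': 74, 'b': 55}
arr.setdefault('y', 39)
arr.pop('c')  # 76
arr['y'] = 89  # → {'y': 89, 'b': 55}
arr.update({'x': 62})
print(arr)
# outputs {'y': 89, 'b': 55, 'x': 62}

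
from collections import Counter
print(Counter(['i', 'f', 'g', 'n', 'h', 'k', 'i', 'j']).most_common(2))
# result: [('i', 2), ('f', 1)]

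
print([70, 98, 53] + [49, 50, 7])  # [70, 98, 53, 49, 50, 7]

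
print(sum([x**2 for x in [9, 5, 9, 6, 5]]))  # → 248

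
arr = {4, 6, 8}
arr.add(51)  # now {4, 6, 8, 51}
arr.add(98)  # {4, 6, 8, 51, 98}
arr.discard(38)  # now {4, 6, 8, 51, 98}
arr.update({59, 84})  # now {4, 6, 8, 51, 59, 84, 98}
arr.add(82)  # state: {4, 6, 8, 51, 59, 82, 84, 98}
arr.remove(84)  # {4, 6, 8, 51, 59, 82, 98}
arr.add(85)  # {4, 6, 8, 51, 59, 82, 85, 98}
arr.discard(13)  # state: {4, 6, 8, 51, 59, 82, 85, 98}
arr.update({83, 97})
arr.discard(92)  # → {4, 6, 8, 51, 59, 82, 83, 85, 97, 98}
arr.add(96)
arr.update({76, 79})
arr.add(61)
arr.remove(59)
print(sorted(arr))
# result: [4, 6, 8, 51, 61, 76, 79, 82, 83, 85, 96, 97, 98]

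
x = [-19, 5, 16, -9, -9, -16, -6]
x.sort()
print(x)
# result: [-19, -16, -9, -9, -6, 5, 16]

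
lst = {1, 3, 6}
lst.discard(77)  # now {1, 3, 6}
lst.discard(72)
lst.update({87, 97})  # {1, 3, 6, 87, 97}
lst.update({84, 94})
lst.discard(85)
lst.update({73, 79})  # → {1, 3, 6, 73, 79, 84, 87, 94, 97}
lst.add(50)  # {1, 3, 6, 50, 73, 79, 84, 87, 94, 97}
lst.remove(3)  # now {1, 6, 50, 73, 79, 84, 87, 94, 97}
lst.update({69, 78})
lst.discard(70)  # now {1, 6, 50, 69, 73, 78, 79, 84, 87, 94, 97}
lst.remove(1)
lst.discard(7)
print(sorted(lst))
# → [6, 50, 69, 73, 78, 79, 84, 87, 94, 97]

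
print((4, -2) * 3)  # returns (4, -2, 4, -2, 4, -2)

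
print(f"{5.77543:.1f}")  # 5.8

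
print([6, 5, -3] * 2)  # [6, 5, -3, 6, 5, -3]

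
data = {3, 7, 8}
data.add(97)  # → {3, 7, 8, 97}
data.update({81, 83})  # {3, 7, 8, 81, 83, 97}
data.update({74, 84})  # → {3, 7, 8, 74, 81, 83, 84, 97}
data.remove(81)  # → {3, 7, 8, 74, 83, 84, 97}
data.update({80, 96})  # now {3, 7, 8, 74, 80, 83, 84, 96, 97}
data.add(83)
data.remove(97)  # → {3, 7, 8, 74, 80, 83, 84, 96}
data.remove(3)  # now {7, 8, 74, 80, 83, 84, 96}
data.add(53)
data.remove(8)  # {7, 53, 74, 80, 83, 84, 96}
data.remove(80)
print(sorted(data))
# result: [7, 53, 74, 83, 84, 96]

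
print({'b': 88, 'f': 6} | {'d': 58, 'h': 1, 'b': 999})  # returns {'b': 999, 'f': 6, 'd': 58, 'h': 1}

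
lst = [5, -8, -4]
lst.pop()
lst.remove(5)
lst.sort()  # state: [-8]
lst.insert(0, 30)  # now [30, -8]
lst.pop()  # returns -8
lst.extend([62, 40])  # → [30, 62, 40]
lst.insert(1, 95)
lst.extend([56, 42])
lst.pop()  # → 42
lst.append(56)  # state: [30, 95, 62, 40, 56, 56]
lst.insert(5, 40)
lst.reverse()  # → [56, 40, 56, 40, 62, 95, 30]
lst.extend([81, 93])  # [56, 40, 56, 40, 62, 95, 30, 81, 93]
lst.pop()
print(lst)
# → [56, 40, 56, 40, 62, 95, 30, 81]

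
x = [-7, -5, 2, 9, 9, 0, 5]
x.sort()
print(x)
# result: [-7, -5, 0, 2, 5, 9, 9]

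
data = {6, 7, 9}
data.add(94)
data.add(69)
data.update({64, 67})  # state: {6, 7, 9, 64, 67, 69, 94}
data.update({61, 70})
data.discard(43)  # {6, 7, 9, 61, 64, 67, 69, 70, 94}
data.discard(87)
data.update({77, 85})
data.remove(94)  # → {6, 7, 9, 61, 64, 67, 69, 70, 77, 85}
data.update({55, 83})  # {6, 7, 9, 55, 61, 64, 67, 69, 70, 77, 83, 85}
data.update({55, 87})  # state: {6, 7, 9, 55, 61, 64, 67, 69, 70, 77, 83, 85, 87}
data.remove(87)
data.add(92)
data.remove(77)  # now {6, 7, 9, 55, 61, 64, 67, 69, 70, 83, 85, 92}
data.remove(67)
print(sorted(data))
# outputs [6, 7, 9, 55, 61, 64, 69, 70, 83, 85, 92]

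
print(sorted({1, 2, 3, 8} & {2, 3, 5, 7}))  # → [2, 3]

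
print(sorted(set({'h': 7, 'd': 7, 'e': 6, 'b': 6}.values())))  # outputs [6, 7]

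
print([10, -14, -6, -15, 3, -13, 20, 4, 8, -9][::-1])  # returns [-9, 8, 4, 20, -13, 3, -15, -6, -14, 10]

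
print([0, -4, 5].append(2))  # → None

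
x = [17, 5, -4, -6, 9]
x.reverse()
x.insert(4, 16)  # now [9, -6, -4, 5, 16, 17]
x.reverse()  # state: [17, 16, 5, -4, -6, 9]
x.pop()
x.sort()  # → [-6, -4, 5, 16, 17]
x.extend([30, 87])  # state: [-6, -4, 5, 16, 17, 30, 87]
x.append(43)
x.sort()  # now [-6, -4, 5, 16, 17, 30, 43, 87]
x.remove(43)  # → [-6, -4, 5, 16, 17, 30, 87]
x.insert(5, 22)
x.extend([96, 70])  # [-6, -4, 5, 16, 17, 22, 30, 87, 96, 70]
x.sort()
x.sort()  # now [-6, -4, 5, 16, 17, 22, 30, 70, 87, 96]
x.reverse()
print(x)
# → [96, 87, 70, 30, 22, 17, 16, 5, -4, -6]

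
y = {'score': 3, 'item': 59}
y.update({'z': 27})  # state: {'score': 3, 'item': 59, 'z': 27}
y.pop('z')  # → 27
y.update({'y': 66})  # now {'score': 3, 'item': 59, 'y': 66}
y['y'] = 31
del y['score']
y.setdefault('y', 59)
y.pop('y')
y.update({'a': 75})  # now {'item': 59, 'a': 75}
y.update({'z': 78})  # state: {'item': 59, 'a': 75, 'z': 78}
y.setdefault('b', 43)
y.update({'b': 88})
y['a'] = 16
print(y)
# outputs {'item': 59, 'a': 16, 'z': 78, 'b': 88}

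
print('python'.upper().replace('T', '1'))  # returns PY1HON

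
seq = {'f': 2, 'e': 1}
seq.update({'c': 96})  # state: {'f': 2, 'e': 1, 'c': 96}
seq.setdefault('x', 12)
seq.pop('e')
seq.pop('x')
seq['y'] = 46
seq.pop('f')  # 2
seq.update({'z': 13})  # {'c': 96, 'y': 46, 'z': 13}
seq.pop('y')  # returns 46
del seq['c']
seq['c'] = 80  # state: {'z': 13, 'c': 80}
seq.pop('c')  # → 80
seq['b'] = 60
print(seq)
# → {'z': 13, 'b': 60}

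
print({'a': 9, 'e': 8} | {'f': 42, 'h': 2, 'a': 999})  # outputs {'a': 999, 'e': 8, 'f': 42, 'h': 2}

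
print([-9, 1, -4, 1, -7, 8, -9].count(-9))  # 2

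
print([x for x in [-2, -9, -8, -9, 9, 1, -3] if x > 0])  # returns [9, 1]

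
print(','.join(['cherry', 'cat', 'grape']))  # cherry,cat,grape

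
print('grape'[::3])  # gp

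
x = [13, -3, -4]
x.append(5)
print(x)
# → [13, -3, -4, 5]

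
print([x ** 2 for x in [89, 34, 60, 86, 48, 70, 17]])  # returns [7921, 1156, 3600, 7396, 2304, 4900, 289]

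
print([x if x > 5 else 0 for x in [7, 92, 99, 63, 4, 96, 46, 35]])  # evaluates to [7, 92, 99, 63, 0, 96, 46, 35]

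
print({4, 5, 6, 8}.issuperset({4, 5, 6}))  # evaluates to True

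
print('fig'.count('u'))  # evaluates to 0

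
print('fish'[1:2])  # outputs i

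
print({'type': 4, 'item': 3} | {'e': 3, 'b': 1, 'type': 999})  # {'type': 999, 'item': 3, 'e': 3, 'b': 1}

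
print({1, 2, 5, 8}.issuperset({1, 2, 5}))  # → True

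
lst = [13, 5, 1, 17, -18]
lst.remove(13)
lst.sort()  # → [-18, 1, 5, 17]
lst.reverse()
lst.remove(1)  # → [17, 5, -18]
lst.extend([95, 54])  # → [17, 5, -18, 95, 54]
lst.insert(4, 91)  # [17, 5, -18, 95, 91, 54]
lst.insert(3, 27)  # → [17, 5, -18, 27, 95, 91, 54]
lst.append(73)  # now [17, 5, -18, 27, 95, 91, 54, 73]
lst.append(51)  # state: [17, 5, -18, 27, 95, 91, 54, 73, 51]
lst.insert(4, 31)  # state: [17, 5, -18, 27, 31, 95, 91, 54, 73, 51]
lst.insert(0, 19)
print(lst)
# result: [19, 17, 5, -18, 27, 31, 95, 91, 54, 73, 51]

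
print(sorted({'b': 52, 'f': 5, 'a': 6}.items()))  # [('a', 6), ('b', 52), ('f', 5)]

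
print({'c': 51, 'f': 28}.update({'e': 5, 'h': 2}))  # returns None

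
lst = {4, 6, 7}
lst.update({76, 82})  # {4, 6, 7, 76, 82}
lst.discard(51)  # {4, 6, 7, 76, 82}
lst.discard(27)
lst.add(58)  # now {4, 6, 7, 58, 76, 82}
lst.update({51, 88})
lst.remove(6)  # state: {4, 7, 51, 58, 76, 82, 88}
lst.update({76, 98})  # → {4, 7, 51, 58, 76, 82, 88, 98}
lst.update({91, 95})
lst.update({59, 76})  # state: {4, 7, 51, 58, 59, 76, 82, 88, 91, 95, 98}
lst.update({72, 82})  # {4, 7, 51, 58, 59, 72, 76, 82, 88, 91, 95, 98}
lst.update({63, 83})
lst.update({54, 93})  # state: {4, 7, 51, 54, 58, 59, 63, 72, 76, 82, 83, 88, 91, 93, 95, 98}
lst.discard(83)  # {4, 7, 51, 54, 58, 59, 63, 72, 76, 82, 88, 91, 93, 95, 98}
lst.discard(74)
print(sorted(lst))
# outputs [4, 7, 51, 54, 58, 59, 63, 72, 76, 82, 88, 91, 93, 95, 98]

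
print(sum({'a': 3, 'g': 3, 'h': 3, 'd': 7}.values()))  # 16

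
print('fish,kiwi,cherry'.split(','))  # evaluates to ['fish', 'kiwi', 'cherry']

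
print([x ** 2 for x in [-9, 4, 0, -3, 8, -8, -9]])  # [81, 16, 0, 9, 64, 64, 81]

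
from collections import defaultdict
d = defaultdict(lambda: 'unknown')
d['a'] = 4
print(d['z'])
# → unknown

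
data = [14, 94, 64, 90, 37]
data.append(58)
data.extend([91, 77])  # [14, 94, 64, 90, 37, 58, 91, 77]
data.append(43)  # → [14, 94, 64, 90, 37, 58, 91, 77, 43]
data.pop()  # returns 43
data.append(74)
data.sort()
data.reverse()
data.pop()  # 14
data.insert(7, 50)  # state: [94, 91, 90, 77, 74, 64, 58, 50, 37]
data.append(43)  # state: [94, 91, 90, 77, 74, 64, 58, 50, 37, 43]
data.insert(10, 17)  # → [94, 91, 90, 77, 74, 64, 58, 50, 37, 43, 17]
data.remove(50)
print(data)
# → [94, 91, 90, 77, 74, 64, 58, 37, 43, 17]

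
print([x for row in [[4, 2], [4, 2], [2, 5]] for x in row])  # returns [4, 2, 4, 2, 2, 5]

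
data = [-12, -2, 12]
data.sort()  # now [-12, -2, 12]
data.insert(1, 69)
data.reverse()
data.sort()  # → [-12, -2, 12, 69]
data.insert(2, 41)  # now [-12, -2, 41, 12, 69]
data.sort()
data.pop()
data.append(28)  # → [-12, -2, 12, 41, 28]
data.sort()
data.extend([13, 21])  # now [-12, -2, 12, 28, 41, 13, 21]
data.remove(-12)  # [-2, 12, 28, 41, 13, 21]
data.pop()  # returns 21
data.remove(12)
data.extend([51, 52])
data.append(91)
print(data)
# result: [-2, 28, 41, 13, 51, 52, 91]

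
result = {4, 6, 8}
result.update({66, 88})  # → {4, 6, 8, 66, 88}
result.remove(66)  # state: {4, 6, 8, 88}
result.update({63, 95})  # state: {4, 6, 8, 63, 88, 95}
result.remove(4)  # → {6, 8, 63, 88, 95}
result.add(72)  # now {6, 8, 63, 72, 88, 95}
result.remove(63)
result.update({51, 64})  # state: {6, 8, 51, 64, 72, 88, 95}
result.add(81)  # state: {6, 8, 51, 64, 72, 81, 88, 95}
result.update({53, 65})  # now {6, 8, 51, 53, 64, 65, 72, 81, 88, 95}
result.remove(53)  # {6, 8, 51, 64, 65, 72, 81, 88, 95}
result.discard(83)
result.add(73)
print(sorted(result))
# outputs [6, 8, 51, 64, 65, 72, 73, 81, 88, 95]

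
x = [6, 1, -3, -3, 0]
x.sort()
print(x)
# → [-3, -3, 0, 1, 6]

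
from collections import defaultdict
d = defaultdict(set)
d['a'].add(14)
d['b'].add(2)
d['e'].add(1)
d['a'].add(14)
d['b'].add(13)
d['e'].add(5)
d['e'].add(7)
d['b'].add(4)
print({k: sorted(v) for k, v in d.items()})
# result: {'a': [14], 'b': [2, 4, 13], 'e': [1, 5, 7]}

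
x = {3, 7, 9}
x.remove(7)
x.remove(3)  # {9}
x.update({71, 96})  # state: {9, 71, 96}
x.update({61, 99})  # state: {9, 61, 71, 96, 99}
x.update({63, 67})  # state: {9, 61, 63, 67, 71, 96, 99}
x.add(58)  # {9, 58, 61, 63, 67, 71, 96, 99}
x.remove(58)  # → {9, 61, 63, 67, 71, 96, 99}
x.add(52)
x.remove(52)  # {9, 61, 63, 67, 71, 96, 99}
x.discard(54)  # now {9, 61, 63, 67, 71, 96, 99}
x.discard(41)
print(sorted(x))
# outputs [9, 61, 63, 67, 71, 96, 99]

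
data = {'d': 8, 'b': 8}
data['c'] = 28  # {'d': 8, 'b': 8, 'c': 28}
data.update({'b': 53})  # {'d': 8, 'b': 53, 'c': 28}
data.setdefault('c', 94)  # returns 28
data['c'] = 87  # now {'d': 8, 'b': 53, 'c': 87}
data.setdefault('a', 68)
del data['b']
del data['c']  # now {'d': 8, 'a': 68}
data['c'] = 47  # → {'d': 8, 'a': 68, 'c': 47}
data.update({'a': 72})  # {'d': 8, 'a': 72, 'c': 47}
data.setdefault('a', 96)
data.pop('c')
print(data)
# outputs {'d': 8, 'a': 72}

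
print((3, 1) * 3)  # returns (3, 1, 3, 1, 3, 1)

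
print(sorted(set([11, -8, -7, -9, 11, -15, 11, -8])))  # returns [-15, -9, -8, -7, 11]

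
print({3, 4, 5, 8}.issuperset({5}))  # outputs True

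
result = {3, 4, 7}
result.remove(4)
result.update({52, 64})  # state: {3, 7, 52, 64}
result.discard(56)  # {3, 7, 52, 64}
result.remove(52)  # {3, 7, 64}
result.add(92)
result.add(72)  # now {3, 7, 64, 72, 92}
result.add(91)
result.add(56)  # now {3, 7, 56, 64, 72, 91, 92}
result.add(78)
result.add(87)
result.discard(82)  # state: {3, 7, 56, 64, 72, 78, 87, 91, 92}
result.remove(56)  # {3, 7, 64, 72, 78, 87, 91, 92}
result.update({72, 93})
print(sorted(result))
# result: [3, 7, 64, 72, 78, 87, 91, 92, 93]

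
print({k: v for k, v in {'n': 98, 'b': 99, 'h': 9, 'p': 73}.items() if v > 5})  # {'n': 98, 'b': 99, 'h': 9, 'p': 73}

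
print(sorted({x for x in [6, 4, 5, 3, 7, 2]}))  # [2, 3, 4, 5, 6, 7]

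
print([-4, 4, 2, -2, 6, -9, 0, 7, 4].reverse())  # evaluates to None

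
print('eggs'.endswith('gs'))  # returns True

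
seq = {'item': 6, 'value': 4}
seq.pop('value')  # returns 4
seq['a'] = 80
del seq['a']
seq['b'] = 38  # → {'item': 6, 'b': 38}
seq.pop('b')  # 38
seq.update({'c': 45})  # {'item': 6, 'c': 45}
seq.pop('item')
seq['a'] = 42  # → {'c': 45, 'a': 42}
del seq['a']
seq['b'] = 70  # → {'c': 45, 'b': 70}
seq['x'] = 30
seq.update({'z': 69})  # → {'c': 45, 'b': 70, 'x': 30, 'z': 69}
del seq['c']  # {'b': 70, 'x': 30, 'z': 69}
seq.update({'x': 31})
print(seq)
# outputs {'b': 70, 'x': 31, 'z': 69}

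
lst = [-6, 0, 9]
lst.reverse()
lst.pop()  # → -6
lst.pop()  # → 0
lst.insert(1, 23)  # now [9, 23]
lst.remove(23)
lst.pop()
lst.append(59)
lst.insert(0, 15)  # [15, 59]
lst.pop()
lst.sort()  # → [15]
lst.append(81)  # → [15, 81]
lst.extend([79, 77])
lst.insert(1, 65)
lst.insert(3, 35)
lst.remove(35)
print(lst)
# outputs [15, 65, 81, 79, 77]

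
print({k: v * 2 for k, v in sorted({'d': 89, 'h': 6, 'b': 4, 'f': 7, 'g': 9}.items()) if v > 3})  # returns {'b': 8, 'd': 178, 'f': 14, 'g': 18, 'h': 12}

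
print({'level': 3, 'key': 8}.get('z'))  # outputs None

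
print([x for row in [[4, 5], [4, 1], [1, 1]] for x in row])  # [4, 5, 4, 1, 1, 1]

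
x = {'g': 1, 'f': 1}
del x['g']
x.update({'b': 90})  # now {'f': 1, 'b': 90}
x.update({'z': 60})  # {'f': 1, 'b': 90, 'z': 60}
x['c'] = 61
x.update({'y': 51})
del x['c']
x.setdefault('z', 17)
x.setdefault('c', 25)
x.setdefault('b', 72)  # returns 90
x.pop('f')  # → 1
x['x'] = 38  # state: {'b': 90, 'z': 60, 'y': 51, 'c': 25, 'x': 38}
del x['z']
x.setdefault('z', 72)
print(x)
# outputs {'b': 90, 'y': 51, 'c': 25, 'x': 38, 'z': 72}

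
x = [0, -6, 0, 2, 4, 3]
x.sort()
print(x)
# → [-6, 0, 0, 2, 3, 4]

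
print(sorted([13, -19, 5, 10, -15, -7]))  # [-19, -15, -7, 5, 10, 13]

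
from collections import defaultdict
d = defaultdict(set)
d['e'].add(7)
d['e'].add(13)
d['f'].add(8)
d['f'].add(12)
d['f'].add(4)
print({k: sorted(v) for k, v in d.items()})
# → {'e': [7, 13], 'f': [4, 8, 12]}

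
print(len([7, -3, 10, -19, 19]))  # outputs 5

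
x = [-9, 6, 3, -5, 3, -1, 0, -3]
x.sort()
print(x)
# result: [-9, -5, -3, -1, 0, 3, 3, 6]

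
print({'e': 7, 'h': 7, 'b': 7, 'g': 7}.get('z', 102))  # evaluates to 102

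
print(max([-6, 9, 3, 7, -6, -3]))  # 9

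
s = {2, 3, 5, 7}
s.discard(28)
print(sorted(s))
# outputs [2, 3, 5, 7]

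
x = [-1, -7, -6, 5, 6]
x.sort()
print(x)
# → [-7, -6, -1, 5, 6]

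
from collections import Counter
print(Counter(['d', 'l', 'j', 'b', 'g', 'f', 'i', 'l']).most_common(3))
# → [('l', 2), ('d', 1), ('j', 1)]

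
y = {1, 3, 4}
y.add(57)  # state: {1, 3, 4, 57}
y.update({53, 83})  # {1, 3, 4, 53, 57, 83}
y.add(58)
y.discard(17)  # {1, 3, 4, 53, 57, 58, 83}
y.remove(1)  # {3, 4, 53, 57, 58, 83}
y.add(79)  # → {3, 4, 53, 57, 58, 79, 83}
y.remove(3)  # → {4, 53, 57, 58, 79, 83}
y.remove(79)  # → {4, 53, 57, 58, 83}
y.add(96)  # {4, 53, 57, 58, 83, 96}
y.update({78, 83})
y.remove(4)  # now {53, 57, 58, 78, 83, 96}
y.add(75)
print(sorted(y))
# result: [53, 57, 58, 75, 78, 83, 96]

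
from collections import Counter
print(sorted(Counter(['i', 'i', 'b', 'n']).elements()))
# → ['b', 'i', 'i', 'n']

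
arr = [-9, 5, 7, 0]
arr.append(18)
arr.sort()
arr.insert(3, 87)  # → [-9, 0, 5, 87, 7, 18]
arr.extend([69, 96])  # [-9, 0, 5, 87, 7, 18, 69, 96]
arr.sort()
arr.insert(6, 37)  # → [-9, 0, 5, 7, 18, 69, 37, 87, 96]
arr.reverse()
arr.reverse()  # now [-9, 0, 5, 7, 18, 69, 37, 87, 96]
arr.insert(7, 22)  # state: [-9, 0, 5, 7, 18, 69, 37, 22, 87, 96]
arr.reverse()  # [96, 87, 22, 37, 69, 18, 7, 5, 0, -9]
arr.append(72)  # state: [96, 87, 22, 37, 69, 18, 7, 5, 0, -9, 72]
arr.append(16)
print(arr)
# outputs [96, 87, 22, 37, 69, 18, 7, 5, 0, -9, 72, 16]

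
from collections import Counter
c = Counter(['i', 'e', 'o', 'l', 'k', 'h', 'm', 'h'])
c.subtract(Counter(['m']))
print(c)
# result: Counter({'h': 2, 'i': 1, 'e': 1, 'o': 1, 'l': 1, 'k': 1, 'm': 0})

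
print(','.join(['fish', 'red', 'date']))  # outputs fish,red,date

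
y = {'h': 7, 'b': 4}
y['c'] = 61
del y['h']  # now {'b': 4, 'c': 61}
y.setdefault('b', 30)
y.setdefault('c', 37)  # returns 61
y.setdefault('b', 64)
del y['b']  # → {'c': 61}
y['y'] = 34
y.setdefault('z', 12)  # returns 12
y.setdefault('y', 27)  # 34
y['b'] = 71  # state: {'c': 61, 'y': 34, 'z': 12, 'b': 71}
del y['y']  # {'c': 61, 'z': 12, 'b': 71}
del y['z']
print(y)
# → {'c': 61, 'b': 71}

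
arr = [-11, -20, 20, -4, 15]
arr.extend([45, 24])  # [-11, -20, 20, -4, 15, 45, 24]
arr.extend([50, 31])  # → [-11, -20, 20, -4, 15, 45, 24, 50, 31]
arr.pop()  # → 31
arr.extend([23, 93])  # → [-11, -20, 20, -4, 15, 45, 24, 50, 23, 93]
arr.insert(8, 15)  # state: [-11, -20, 20, -4, 15, 45, 24, 50, 15, 23, 93]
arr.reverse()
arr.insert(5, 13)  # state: [93, 23, 15, 50, 24, 13, 45, 15, -4, 20, -20, -11]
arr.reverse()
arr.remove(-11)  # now [-20, 20, -4, 15, 45, 13, 24, 50, 15, 23, 93]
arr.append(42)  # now [-20, 20, -4, 15, 45, 13, 24, 50, 15, 23, 93, 42]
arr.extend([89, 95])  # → [-20, 20, -4, 15, 45, 13, 24, 50, 15, 23, 93, 42, 89, 95]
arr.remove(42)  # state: [-20, 20, -4, 15, 45, 13, 24, 50, 15, 23, 93, 89, 95]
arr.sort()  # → [-20, -4, 13, 15, 15, 20, 23, 24, 45, 50, 89, 93, 95]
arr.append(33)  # [-20, -4, 13, 15, 15, 20, 23, 24, 45, 50, 89, 93, 95, 33]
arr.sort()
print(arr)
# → [-20, -4, 13, 15, 15, 20, 23, 24, 33, 45, 50, 89, 93, 95]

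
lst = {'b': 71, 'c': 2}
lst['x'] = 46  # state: {'b': 71, 'c': 2, 'x': 46}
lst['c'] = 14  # {'b': 71, 'c': 14, 'x': 46}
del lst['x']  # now {'b': 71, 'c': 14}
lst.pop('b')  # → 71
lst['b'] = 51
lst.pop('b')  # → 51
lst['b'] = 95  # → {'c': 14, 'b': 95}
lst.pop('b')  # 95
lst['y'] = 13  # {'c': 14, 'y': 13}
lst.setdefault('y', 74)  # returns 13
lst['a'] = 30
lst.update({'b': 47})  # {'c': 14, 'y': 13, 'a': 30, 'b': 47}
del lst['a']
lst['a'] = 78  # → {'c': 14, 'y': 13, 'b': 47, 'a': 78}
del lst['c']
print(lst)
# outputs {'y': 13, 'b': 47, 'a': 78}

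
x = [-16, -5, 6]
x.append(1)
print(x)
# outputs [-16, -5, 6, 1]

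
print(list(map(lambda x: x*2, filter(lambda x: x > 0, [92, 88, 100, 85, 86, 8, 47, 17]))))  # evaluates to [184, 176, 200, 170, 172, 16, 94, 34]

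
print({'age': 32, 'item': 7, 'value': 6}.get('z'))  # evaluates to None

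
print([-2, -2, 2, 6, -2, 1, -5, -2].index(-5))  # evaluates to 6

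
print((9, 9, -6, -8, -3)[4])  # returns -3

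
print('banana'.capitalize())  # Banana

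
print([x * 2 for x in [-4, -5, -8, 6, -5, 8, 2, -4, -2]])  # [-8, -10, -16, 12, -10, 16, 4, -8, -4]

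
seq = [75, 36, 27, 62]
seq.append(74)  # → [75, 36, 27, 62, 74]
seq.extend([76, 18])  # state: [75, 36, 27, 62, 74, 76, 18]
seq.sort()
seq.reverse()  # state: [76, 75, 74, 62, 36, 27, 18]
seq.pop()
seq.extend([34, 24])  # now [76, 75, 74, 62, 36, 27, 34, 24]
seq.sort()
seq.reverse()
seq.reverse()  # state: [24, 27, 34, 36, 62, 74, 75, 76]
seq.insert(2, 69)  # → [24, 27, 69, 34, 36, 62, 74, 75, 76]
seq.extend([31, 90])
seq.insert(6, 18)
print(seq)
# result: [24, 27, 69, 34, 36, 62, 18, 74, 75, 76, 31, 90]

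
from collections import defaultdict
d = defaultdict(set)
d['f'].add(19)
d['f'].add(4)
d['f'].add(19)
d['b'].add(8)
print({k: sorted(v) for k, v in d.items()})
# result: {'f': [4, 19], 'b': [8]}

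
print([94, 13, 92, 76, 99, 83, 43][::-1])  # [43, 83, 99, 76, 92, 13, 94]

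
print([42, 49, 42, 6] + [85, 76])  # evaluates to [42, 49, 42, 6, 85, 76]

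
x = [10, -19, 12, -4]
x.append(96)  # [10, -19, 12, -4, 96]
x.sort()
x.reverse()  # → [96, 12, 10, -4, -19]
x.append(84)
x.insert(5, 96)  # [96, 12, 10, -4, -19, 96, 84]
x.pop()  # 84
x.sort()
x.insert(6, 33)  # [-19, -4, 10, 12, 96, 96, 33]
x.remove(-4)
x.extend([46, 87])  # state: [-19, 10, 12, 96, 96, 33, 46, 87]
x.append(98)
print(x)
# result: [-19, 10, 12, 96, 96, 33, 46, 87, 98]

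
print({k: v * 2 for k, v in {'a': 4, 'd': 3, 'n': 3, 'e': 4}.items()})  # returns {'a': 8, 'd': 6, 'n': 6, 'e': 8}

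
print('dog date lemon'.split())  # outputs ['dog', 'date', 'lemon']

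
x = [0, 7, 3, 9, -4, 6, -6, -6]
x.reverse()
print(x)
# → [-6, -6, 6, -4, 9, 3, 7, 0]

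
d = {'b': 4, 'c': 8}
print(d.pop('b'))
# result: 4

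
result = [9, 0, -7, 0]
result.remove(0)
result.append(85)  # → [9, -7, 0, 85]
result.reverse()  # [85, 0, -7, 9]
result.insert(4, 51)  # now [85, 0, -7, 9, 51]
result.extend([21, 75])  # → [85, 0, -7, 9, 51, 21, 75]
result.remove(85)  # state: [0, -7, 9, 51, 21, 75]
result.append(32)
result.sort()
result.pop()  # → 75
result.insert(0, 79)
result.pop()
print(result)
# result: [79, -7, 0, 9, 21, 32]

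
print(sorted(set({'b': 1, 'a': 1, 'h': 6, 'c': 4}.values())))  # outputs [1, 4, 6]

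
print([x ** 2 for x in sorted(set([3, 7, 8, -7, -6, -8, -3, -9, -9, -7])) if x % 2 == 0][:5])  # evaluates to [64, 36, 64]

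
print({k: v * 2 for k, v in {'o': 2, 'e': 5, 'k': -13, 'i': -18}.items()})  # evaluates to {'o': 4, 'e': 10, 'k': -26, 'i': -36}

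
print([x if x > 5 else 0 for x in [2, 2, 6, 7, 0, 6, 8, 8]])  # [0, 0, 6, 7, 0, 6, 8, 8]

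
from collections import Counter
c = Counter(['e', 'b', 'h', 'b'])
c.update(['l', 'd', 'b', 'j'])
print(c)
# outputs Counter({'b': 3, 'e': 1, 'h': 1, 'l': 1, 'd': 1, 'j': 1})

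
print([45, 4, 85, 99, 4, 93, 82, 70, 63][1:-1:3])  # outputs [4, 4, 70]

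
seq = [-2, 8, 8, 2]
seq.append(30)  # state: [-2, 8, 8, 2, 30]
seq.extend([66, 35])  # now [-2, 8, 8, 2, 30, 66, 35]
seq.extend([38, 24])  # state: [-2, 8, 8, 2, 30, 66, 35, 38, 24]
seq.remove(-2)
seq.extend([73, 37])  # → [8, 8, 2, 30, 66, 35, 38, 24, 73, 37]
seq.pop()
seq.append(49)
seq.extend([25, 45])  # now [8, 8, 2, 30, 66, 35, 38, 24, 73, 49, 25, 45]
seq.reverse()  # [45, 25, 49, 73, 24, 38, 35, 66, 30, 2, 8, 8]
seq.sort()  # [2, 8, 8, 24, 25, 30, 35, 38, 45, 49, 66, 73]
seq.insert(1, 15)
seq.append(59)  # [2, 15, 8, 8, 24, 25, 30, 35, 38, 45, 49, 66, 73, 59]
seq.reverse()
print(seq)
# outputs [59, 73, 66, 49, 45, 38, 35, 30, 25, 24, 8, 8, 15, 2]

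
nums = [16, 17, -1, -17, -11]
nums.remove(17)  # [16, -1, -17, -11]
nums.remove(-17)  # [16, -1, -11]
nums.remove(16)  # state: [-1, -11]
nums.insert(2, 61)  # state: [-1, -11, 61]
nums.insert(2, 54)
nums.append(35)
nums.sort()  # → [-11, -1, 35, 54, 61]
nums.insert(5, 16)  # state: [-11, -1, 35, 54, 61, 16]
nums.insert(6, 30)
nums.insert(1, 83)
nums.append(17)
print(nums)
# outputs [-11, 83, -1, 35, 54, 61, 16, 30, 17]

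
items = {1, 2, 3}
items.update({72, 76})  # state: {1, 2, 3, 72, 76}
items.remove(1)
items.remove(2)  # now {3, 72, 76}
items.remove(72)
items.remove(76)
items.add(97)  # {3, 97}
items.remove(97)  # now {3}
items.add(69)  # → {3, 69}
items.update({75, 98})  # {3, 69, 75, 98}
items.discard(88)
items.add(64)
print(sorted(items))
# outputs [3, 64, 69, 75, 98]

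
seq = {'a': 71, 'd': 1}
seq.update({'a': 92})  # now {'a': 92, 'd': 1}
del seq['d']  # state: {'a': 92}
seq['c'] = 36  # {'a': 92, 'c': 36}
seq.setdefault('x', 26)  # 26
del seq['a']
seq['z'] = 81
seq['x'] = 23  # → {'c': 36, 'x': 23, 'z': 81}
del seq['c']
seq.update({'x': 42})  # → {'x': 42, 'z': 81}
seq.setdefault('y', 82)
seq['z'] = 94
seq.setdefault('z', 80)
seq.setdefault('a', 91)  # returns 91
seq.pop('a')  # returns 91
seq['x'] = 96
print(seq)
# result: {'x': 96, 'z': 94, 'y': 82}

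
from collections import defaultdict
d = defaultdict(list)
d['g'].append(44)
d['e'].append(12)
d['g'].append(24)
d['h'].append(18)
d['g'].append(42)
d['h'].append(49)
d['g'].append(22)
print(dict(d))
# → {'g': [44, 24, 42, 22], 'e': [12], 'h': [18, 49]}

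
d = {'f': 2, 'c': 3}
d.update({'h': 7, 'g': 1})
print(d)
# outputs {'f': 2, 'c': 3, 'h': 7, 'g': 1}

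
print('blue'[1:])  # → lue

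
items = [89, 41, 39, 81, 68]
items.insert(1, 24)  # [89, 24, 41, 39, 81, 68]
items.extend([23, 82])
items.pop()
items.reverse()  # [23, 68, 81, 39, 41, 24, 89]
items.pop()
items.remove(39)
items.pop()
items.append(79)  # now [23, 68, 81, 41, 79]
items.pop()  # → 79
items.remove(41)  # [23, 68, 81]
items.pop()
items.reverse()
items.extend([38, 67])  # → [68, 23, 38, 67]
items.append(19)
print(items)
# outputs [68, 23, 38, 67, 19]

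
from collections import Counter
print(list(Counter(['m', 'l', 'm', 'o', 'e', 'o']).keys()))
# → ['m', 'l', 'o', 'e']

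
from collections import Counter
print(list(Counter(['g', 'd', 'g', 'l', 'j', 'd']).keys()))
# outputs ['g', 'd', 'l', 'j']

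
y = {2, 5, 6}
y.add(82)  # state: {2, 5, 6, 82}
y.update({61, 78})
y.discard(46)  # {2, 5, 6, 61, 78, 82}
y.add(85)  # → {2, 5, 6, 61, 78, 82, 85}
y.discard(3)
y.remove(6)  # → {2, 5, 61, 78, 82, 85}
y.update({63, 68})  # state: {2, 5, 61, 63, 68, 78, 82, 85}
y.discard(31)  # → {2, 5, 61, 63, 68, 78, 82, 85}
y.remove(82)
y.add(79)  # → {2, 5, 61, 63, 68, 78, 79, 85}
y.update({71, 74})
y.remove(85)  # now {2, 5, 61, 63, 68, 71, 74, 78, 79}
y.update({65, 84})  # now {2, 5, 61, 63, 65, 68, 71, 74, 78, 79, 84}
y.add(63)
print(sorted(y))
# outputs [2, 5, 61, 63, 65, 68, 71, 74, 78, 79, 84]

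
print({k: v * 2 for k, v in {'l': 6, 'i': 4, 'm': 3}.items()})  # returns {'l': 12, 'i': 8, 'm': 6}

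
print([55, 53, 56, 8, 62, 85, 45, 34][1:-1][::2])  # [53, 8, 85]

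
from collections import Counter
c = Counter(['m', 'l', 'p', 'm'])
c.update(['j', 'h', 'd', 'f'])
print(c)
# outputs Counter({'m': 2, 'l': 1, 'p': 1, 'j': 1, 'h': 1, 'd': 1, 'f': 1})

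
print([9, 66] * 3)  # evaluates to [9, 66, 9, 66, 9, 66]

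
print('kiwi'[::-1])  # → iwik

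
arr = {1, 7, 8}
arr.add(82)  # {1, 7, 8, 82}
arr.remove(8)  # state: {1, 7, 82}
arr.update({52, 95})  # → {1, 7, 52, 82, 95}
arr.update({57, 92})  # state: {1, 7, 52, 57, 82, 92, 95}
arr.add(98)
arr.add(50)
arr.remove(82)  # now {1, 7, 50, 52, 57, 92, 95, 98}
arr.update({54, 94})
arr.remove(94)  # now {1, 7, 50, 52, 54, 57, 92, 95, 98}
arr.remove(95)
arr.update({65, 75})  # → {1, 7, 50, 52, 54, 57, 65, 75, 92, 98}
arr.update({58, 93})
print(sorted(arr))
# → [1, 7, 50, 52, 54, 57, 58, 65, 75, 92, 93, 98]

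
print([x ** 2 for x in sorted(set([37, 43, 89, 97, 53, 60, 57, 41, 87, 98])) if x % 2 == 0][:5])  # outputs [3600, 9604]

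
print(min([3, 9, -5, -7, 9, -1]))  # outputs -7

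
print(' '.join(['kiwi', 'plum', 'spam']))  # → kiwi plum spam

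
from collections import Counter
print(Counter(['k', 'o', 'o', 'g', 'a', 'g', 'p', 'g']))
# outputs Counter({'g': 3, 'o': 2, 'k': 1, 'a': 1, 'p': 1})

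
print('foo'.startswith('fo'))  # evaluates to True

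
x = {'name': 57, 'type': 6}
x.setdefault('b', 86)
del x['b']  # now {'name': 57, 'type': 6}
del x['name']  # {'type': 6}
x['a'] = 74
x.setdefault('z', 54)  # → 54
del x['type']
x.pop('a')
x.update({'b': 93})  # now {'z': 54, 'b': 93}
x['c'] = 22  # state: {'z': 54, 'b': 93, 'c': 22}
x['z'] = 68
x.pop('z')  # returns 68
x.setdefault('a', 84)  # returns 84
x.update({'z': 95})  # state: {'b': 93, 'c': 22, 'a': 84, 'z': 95}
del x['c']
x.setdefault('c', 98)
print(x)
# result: {'b': 93, 'a': 84, 'z': 95, 'c': 98}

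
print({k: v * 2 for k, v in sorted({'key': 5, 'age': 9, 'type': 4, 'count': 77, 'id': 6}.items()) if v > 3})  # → {'age': 18, 'count': 154, 'id': 12, 'key': 10, 'type': 8}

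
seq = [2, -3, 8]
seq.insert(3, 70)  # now [2, -3, 8, 70]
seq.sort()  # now [-3, 2, 8, 70]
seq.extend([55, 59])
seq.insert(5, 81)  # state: [-3, 2, 8, 70, 55, 81, 59]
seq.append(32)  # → [-3, 2, 8, 70, 55, 81, 59, 32]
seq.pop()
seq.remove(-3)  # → [2, 8, 70, 55, 81, 59]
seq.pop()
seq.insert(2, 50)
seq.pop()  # 81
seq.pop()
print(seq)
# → [2, 8, 50, 70]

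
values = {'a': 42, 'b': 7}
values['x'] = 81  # {'a': 42, 'b': 7, 'x': 81}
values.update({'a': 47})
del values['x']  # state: {'a': 47, 'b': 7}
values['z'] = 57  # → {'a': 47, 'b': 7, 'z': 57}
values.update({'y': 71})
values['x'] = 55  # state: {'a': 47, 'b': 7, 'z': 57, 'y': 71, 'x': 55}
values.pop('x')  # 55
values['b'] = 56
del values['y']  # {'a': 47, 'b': 56, 'z': 57}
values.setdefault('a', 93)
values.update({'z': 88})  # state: {'a': 47, 'b': 56, 'z': 88}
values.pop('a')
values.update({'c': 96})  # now {'b': 56, 'z': 88, 'c': 96}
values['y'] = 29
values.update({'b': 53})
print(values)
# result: {'b': 53, 'z': 88, 'c': 96, 'y': 29}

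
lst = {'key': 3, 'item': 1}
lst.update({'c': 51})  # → {'key': 3, 'item': 1, 'c': 51}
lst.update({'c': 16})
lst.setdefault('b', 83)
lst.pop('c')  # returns 16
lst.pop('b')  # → 83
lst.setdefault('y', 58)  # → 58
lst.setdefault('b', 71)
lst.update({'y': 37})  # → {'key': 3, 'item': 1, 'y': 37, 'b': 71}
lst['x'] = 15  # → {'key': 3, 'item': 1, 'y': 37, 'b': 71, 'x': 15}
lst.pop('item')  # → 1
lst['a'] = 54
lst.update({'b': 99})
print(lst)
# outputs {'key': 3, 'y': 37, 'b': 99, 'x': 15, 'a': 54}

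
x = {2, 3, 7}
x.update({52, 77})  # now {2, 3, 7, 52, 77}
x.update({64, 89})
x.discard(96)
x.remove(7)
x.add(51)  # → {2, 3, 51, 52, 64, 77, 89}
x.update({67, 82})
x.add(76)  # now {2, 3, 51, 52, 64, 67, 76, 77, 82, 89}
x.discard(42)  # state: {2, 3, 51, 52, 64, 67, 76, 77, 82, 89}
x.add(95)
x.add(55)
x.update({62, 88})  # {2, 3, 51, 52, 55, 62, 64, 67, 76, 77, 82, 88, 89, 95}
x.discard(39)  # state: {2, 3, 51, 52, 55, 62, 64, 67, 76, 77, 82, 88, 89, 95}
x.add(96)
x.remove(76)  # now {2, 3, 51, 52, 55, 62, 64, 67, 77, 82, 88, 89, 95, 96}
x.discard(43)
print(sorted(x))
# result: [2, 3, 51, 52, 55, 62, 64, 67, 77, 82, 88, 89, 95, 96]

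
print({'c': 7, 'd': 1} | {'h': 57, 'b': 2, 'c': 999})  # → {'c': 999, 'd': 1, 'h': 57, 'b': 2}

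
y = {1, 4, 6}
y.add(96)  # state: {1, 4, 6, 96}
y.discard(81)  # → {1, 4, 6, 96}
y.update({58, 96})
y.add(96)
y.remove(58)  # {1, 4, 6, 96}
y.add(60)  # {1, 4, 6, 60, 96}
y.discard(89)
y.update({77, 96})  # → {1, 4, 6, 60, 77, 96}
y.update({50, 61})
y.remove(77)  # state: {1, 4, 6, 50, 60, 61, 96}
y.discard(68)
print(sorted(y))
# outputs [1, 4, 6, 50, 60, 61, 96]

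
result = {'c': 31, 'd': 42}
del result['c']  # {'d': 42}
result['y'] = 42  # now {'d': 42, 'y': 42}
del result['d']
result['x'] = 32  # {'y': 42, 'x': 32}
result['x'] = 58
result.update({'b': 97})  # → {'y': 42, 'x': 58, 'b': 97}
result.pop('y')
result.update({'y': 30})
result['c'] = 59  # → {'x': 58, 'b': 97, 'y': 30, 'c': 59}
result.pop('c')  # 59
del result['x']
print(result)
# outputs {'b': 97, 'y': 30}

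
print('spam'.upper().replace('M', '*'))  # SPA*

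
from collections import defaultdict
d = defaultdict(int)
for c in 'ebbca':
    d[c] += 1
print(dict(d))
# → {'e': 1, 'b': 2, 'c': 1, 'a': 1}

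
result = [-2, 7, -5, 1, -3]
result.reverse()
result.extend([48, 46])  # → [-3, 1, -5, 7, -2, 48, 46]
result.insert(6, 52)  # [-3, 1, -5, 7, -2, 48, 52, 46]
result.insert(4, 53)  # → [-3, 1, -5, 7, 53, -2, 48, 52, 46]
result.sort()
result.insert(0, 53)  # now [53, -5, -3, -2, 1, 7, 46, 48, 52, 53]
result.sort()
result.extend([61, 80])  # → [-5, -3, -2, 1, 7, 46, 48, 52, 53, 53, 61, 80]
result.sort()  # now [-5, -3, -2, 1, 7, 46, 48, 52, 53, 53, 61, 80]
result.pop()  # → 80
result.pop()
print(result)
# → [-5, -3, -2, 1, 7, 46, 48, 52, 53, 53]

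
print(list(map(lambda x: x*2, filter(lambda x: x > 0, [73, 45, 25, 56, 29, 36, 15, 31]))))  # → [146, 90, 50, 112, 58, 72, 30, 62]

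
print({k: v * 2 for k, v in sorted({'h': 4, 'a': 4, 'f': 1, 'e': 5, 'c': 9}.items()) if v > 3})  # {'a': 8, 'c': 18, 'e': 10, 'h': 8}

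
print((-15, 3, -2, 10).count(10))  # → 1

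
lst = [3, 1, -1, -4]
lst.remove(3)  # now [1, -1, -4]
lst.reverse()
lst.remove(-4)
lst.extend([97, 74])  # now [-1, 1, 97, 74]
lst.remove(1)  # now [-1, 97, 74]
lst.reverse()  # [74, 97, -1]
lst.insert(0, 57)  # [57, 74, 97, -1]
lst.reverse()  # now [-1, 97, 74, 57]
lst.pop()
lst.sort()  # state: [-1, 74, 97]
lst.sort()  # [-1, 74, 97]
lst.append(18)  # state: [-1, 74, 97, 18]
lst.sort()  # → [-1, 18, 74, 97]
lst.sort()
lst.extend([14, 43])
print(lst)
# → [-1, 18, 74, 97, 14, 43]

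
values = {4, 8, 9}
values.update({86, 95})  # {4, 8, 9, 86, 95}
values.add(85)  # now {4, 8, 9, 85, 86, 95}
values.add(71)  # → {4, 8, 9, 71, 85, 86, 95}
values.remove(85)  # {4, 8, 9, 71, 86, 95}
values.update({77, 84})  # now {4, 8, 9, 71, 77, 84, 86, 95}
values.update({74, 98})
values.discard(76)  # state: {4, 8, 9, 71, 74, 77, 84, 86, 95, 98}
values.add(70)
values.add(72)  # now {4, 8, 9, 70, 71, 72, 74, 77, 84, 86, 95, 98}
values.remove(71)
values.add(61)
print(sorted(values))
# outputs [4, 8, 9, 61, 70, 72, 74, 77, 84, 86, 95, 98]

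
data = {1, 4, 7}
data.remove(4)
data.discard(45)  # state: {1, 7}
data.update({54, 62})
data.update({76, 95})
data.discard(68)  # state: {1, 7, 54, 62, 76, 95}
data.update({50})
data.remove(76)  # {1, 7, 50, 54, 62, 95}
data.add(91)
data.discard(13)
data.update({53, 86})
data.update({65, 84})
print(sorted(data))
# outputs [1, 7, 50, 53, 54, 62, 65, 84, 86, 91, 95]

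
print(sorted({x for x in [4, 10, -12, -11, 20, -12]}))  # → [-12, -11, 4, 10, 20]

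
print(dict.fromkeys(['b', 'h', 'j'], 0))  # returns {'b': 0, 'h': 0, 'j': 0}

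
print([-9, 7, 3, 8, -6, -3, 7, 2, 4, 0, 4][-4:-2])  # [2, 4]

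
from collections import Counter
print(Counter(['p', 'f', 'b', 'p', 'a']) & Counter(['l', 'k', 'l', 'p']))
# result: Counter({'p': 1})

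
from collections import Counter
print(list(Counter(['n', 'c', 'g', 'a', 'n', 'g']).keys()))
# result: ['n', 'c', 'g', 'a']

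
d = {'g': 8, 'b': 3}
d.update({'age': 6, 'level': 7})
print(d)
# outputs {'g': 8, 'b': 3, 'age': 6, 'level': 7}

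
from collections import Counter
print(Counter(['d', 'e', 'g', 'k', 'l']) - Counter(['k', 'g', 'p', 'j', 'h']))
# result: Counter({'d': 1, 'e': 1, 'l': 1})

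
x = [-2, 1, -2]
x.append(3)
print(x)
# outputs [-2, 1, -2, 3]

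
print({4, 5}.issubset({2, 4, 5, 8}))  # True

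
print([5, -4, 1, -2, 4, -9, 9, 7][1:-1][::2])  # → [-4, -2, -9]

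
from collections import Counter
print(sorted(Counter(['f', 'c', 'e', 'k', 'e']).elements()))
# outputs ['c', 'e', 'e', 'f', 'k']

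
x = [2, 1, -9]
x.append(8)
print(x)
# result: [2, 1, -9, 8]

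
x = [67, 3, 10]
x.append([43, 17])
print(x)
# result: [67, 3, 10, [43, 17]]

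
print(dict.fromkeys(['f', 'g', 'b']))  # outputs {'f': None, 'g': None, 'b': None}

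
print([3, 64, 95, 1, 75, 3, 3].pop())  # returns 3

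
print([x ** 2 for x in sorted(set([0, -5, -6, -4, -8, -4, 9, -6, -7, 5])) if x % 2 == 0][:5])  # [64, 36, 16, 0]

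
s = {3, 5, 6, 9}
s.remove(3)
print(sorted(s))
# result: [5, 6, 9]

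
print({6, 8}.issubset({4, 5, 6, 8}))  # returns True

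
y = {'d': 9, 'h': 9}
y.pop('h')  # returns 9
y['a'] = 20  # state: {'d': 9, 'a': 20}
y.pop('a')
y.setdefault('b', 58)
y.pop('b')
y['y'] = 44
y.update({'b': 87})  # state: {'d': 9, 'y': 44, 'b': 87}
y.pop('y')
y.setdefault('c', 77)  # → 77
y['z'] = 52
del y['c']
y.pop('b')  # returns 87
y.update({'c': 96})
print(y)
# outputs {'d': 9, 'z': 52, 'c': 96}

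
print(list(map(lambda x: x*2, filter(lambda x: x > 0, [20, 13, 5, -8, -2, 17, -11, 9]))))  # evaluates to [40, 26, 10, 34, 18]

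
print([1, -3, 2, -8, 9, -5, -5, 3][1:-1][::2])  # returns [-3, -8, -5]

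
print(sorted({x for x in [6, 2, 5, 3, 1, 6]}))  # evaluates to [1, 2, 3, 5, 6]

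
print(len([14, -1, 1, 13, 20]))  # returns 5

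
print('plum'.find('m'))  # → 3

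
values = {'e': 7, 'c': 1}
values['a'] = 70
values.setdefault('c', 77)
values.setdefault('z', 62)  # 62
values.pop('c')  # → 1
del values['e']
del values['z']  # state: {'a': 70}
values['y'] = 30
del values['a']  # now {'y': 30}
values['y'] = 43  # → {'y': 43}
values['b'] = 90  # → {'y': 43, 'b': 90}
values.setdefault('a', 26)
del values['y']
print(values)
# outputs {'b': 90, 'a': 26}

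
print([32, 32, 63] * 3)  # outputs [32, 32, 63, 32, 32, 63, 32, 32, 63]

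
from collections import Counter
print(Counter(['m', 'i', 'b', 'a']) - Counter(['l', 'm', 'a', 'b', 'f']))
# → Counter({'i': 1})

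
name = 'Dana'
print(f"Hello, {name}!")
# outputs Hello, Dana!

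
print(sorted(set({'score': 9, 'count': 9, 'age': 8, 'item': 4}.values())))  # [4, 8, 9]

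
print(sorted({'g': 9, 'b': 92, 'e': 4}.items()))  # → [('b', 92), ('e', 4), ('g', 9)]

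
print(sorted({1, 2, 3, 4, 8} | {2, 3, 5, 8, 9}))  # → [1, 2, 3, 4, 5, 8, 9]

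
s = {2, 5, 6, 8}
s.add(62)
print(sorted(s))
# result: [2, 5, 6, 8, 62]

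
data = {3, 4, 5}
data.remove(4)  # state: {3, 5}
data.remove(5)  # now {3}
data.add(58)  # {3, 58}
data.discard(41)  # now {3, 58}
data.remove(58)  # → {3}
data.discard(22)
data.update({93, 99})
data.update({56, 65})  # {3, 56, 65, 93, 99}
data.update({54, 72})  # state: {3, 54, 56, 65, 72, 93, 99}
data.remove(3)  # {54, 56, 65, 72, 93, 99}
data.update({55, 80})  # {54, 55, 56, 65, 72, 80, 93, 99}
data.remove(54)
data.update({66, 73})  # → {55, 56, 65, 66, 72, 73, 80, 93, 99}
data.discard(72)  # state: {55, 56, 65, 66, 73, 80, 93, 99}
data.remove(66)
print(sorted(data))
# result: [55, 56, 65, 73, 80, 93, 99]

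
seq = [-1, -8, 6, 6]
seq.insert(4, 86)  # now [-1, -8, 6, 6, 86]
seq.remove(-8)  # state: [-1, 6, 6, 86]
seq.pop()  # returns 86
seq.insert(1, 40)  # [-1, 40, 6, 6]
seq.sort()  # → [-1, 6, 6, 40]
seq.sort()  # [-1, 6, 6, 40]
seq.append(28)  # [-1, 6, 6, 40, 28]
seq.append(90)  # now [-1, 6, 6, 40, 28, 90]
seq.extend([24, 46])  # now [-1, 6, 6, 40, 28, 90, 24, 46]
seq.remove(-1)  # [6, 6, 40, 28, 90, 24, 46]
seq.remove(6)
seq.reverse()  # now [46, 24, 90, 28, 40, 6]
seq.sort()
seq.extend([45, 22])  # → [6, 24, 28, 40, 46, 90, 45, 22]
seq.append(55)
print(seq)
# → [6, 24, 28, 40, 46, 90, 45, 22, 55]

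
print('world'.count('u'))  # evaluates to 0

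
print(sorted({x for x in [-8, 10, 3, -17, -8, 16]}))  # [-17, -8, 3, 10, 16]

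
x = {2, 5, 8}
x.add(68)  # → {2, 5, 8, 68}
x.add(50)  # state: {2, 5, 8, 50, 68}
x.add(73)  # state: {2, 5, 8, 50, 68, 73}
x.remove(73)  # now {2, 5, 8, 50, 68}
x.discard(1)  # {2, 5, 8, 50, 68}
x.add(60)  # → {2, 5, 8, 50, 60, 68}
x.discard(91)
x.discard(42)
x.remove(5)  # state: {2, 8, 50, 60, 68}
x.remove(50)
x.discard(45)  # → {2, 8, 60, 68}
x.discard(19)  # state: {2, 8, 60, 68}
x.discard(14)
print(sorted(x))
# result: [2, 8, 60, 68]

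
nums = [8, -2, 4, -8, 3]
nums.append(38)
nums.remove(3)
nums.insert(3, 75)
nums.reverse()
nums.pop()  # 8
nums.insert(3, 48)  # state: [38, -8, 75, 48, 4, -2]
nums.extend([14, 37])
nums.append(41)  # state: [38, -8, 75, 48, 4, -2, 14, 37, 41]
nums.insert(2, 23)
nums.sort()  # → [-8, -2, 4, 14, 23, 37, 38, 41, 48, 75]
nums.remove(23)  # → [-8, -2, 4, 14, 37, 38, 41, 48, 75]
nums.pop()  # 75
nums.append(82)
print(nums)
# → [-8, -2, 4, 14, 37, 38, 41, 48, 82]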